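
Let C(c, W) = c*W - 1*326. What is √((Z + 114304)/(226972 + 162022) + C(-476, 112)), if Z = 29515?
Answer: 3*I*√3120434245682/22882 ≈ 231.6*I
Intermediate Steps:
C(c, W) = -326 + W*c (C(c, W) = W*c - 326 = -326 + W*c)
√((Z + 114304)/(226972 + 162022) + C(-476, 112)) = √((29515 + 114304)/(226972 + 162022) + (-326 + 112*(-476))) = √(143819/388994 + (-326 - 53312)) = √(143819*(1/388994) - 53638) = √(143819/388994 - 53638) = √(-20864716353/388994) = 3*I*√3120434245682/22882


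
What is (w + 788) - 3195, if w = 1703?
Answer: -704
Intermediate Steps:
(w + 788) - 3195 = (1703 + 788) - 3195 = 2491 - 3195 = -704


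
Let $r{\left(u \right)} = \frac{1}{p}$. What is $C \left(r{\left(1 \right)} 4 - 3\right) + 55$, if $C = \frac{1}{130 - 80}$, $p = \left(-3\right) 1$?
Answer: $\frac{8237}{150} \approx 54.913$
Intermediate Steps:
$p = -3$
$r{\left(u \right)} = - \frac{1}{3}$ ($r{\left(u \right)} = \frac{1}{-3} = - \frac{1}{3}$)
$C = \frac{1}{50} \approx 0.02$
$C \left(r{\left(1 \right)} 4 - 3\right) + 55 = \frac{\left(- \frac{1}{3}\right) 4 - 3}{50} + 55 = \frac{- \frac{4}{3} - 3}{50} + 55 = \frac{1}{50} \left(- \frac{13}{3}\right) + 55 = - \frac{13}{150} + 55 = \frac{8237}{150}$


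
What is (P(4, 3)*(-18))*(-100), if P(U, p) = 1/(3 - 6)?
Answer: -600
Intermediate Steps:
P(U, p) = -1/3 (P(U, p) = 1/(-3) = -1/3)
(P(4, 3)*(-18))*(-100) = -1/3*(-18)*(-100) = 6*(-100) = -600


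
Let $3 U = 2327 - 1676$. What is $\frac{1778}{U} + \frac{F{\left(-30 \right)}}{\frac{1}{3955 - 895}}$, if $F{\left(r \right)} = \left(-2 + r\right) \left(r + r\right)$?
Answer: $\frac{182131454}{31} \approx 5.8752 \cdot 10^{6}$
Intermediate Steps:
$F{\left(r \right)} = 2 r \left(-2 + r\right)$ ($F{\left(r \right)} = \left(-2 + r\right) 2 r = 2 r \left(-2 + r\right)$)
$U = 217$ ($U = \frac{2327 - 1676}{3} = \frac{1}{3} \cdot 651 = 217$)
$\frac{1778}{U} + \frac{F{\left(-30 \right)}}{\frac{1}{3955 - 895}} = \frac{1778}{217} + \frac{2 \left(-30\right) \left(-2 - 30\right)}{\frac{1}{3955 - 895}} = 1778 \cdot \frac{1}{217} + \frac{2 \left(-30\right) \left(-32\right)}{\frac{1}{3060}} = \frac{254}{31} + 1920 \frac{1}{\frac{1}{3060}} = \frac{254}{31} + 1920 \cdot 3060 = \frac{254}{31} + 5875200 = \frac{182131454}{31}$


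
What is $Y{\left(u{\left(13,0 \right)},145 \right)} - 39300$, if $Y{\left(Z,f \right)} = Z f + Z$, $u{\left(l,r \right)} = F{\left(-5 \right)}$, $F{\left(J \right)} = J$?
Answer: $-40030$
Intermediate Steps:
$u{\left(l,r \right)} = -5$
$Y{\left(Z,f \right)} = Z + Z f$
$Y{\left(u{\left(13,0 \right)},145 \right)} - 39300 = - 5 \left(1 + 145\right) - 39300 = \left(-5\right) 146 - 39300 = -730 - 39300 = -40030$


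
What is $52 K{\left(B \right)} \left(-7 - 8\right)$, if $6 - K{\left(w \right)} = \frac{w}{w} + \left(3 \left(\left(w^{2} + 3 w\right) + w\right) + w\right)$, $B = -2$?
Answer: $-14820$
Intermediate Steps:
$K{\left(w \right)} = 5 - 13 w - 3 w^{2}$ ($K{\left(w \right)} = 6 - \left(\frac{w}{w} + \left(3 \left(\left(w^{2} + 3 w\right) + w\right) + w\right)\right) = 6 - \left(1 + \left(3 \left(w^{2} + 4 w\right) + w\right)\right) = 6 - \left(1 + \left(\left(3 w^{2} + 12 w\right) + w\right)\right) = 6 - \left(1 + \left(3 w^{2} + 13 w\right)\right) = 6 - \left(1 + 3 w^{2} + 13 w\right) = 5 - 13 w - 3 w^{2}$)
$52 K{\left(B \right)} \left(-7 - 8\right) = 52 \left(5 - -26 - 3 \left(-2\right)^{2}\right) \left(-7 - 8\right) = 52 \left(5 + 26 - 12\right) \left(-15\right) = 52 \cdot 19 \left(-15\right) = 52 \left(-285\right) = -14820$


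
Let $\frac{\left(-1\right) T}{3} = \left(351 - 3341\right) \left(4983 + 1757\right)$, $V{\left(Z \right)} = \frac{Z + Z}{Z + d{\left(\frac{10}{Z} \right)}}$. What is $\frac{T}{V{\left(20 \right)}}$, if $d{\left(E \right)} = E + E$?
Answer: $31740345$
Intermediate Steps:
$d{\left(E \right)} = 2 E$
$V{\left(Z \right)} = \frac{2 Z}{Z + \frac{20}{Z}}$ ($V{\left(Z \right)} = \frac{Z + Z}{Z + 2 \frac{10}{Z}} = \frac{2 Z}{Z + \frac{20}{Z}}$)
$T = 60457800$ ($T = - 3 \left(351 - 3341\right) \left(4983 + 1757\right) = - 3 \left(\left(-2990\right) 6740\right) = \left(-3\right) \left(-20152600\right) = 60457800$)
$\frac{T}{V{\left(20 \right)}} = \frac{60457800}{2 \cdot 20^{2} \frac{1}{20 + 20^{2}}} = \frac{60457800}{2 \cdot 400 \frac{1}{20 + 400}} = \frac{60457800}{2 \cdot 400 \cdot \frac{1}{420}} = \frac{60457800}{\frac{40}{21}} = 60457800 \cdot \frac{21}{40} = 31740345$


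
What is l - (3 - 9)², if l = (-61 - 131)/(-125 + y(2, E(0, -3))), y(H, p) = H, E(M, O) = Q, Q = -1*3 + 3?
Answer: -1412/41 ≈ -34.439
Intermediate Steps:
Q = 0 (Q = -3 + 3 = 0)
E(M, O) = 0
l = 64/41 (l = (-61 - 131)/(-125 + 2) = -192/(-123) = -192*(-1/123) = 64/41 ≈ 1.5610)
l - (3 - 9)² = 64/41 - (3 - 9)² = 64/41 - 1*(-6)² = 64/41 - 1*36 = 64/41 - 36 = -1412/41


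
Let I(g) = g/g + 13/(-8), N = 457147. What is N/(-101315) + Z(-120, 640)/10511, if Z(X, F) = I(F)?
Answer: -1671351457/370407640 ≈ -4.5122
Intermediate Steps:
I(g) = -5/8 (I(g) = 1 + 13*(-⅛) = 1 - 13/8 = -5/8)
Z(X, F) = -5/8
N/(-101315) + Z(-120, 640)/10511 = 457147/(-101315) - 5/8/10511 = 457147*(-1/101315) - 5/8*1/10511 = -457147/101315 - 5/84088 = -1671351457/370407640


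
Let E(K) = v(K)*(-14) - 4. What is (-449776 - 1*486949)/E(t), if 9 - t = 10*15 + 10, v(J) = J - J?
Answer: 936725/4 ≈ 2.3418e+5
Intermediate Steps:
v(J) = 0
t = -151 (t = 9 - (10*15 + 10) = 9 - (150 + 10) = 9 - 1*160 = 9 - 160 = -151)
E(K) = -4 (E(K) = 0*(-14) - 4 = 0 - 4 = -4)
(-449776 - 1*486949)/E(t) = (-449776 - 1*486949)/(-4) = (-449776 - 486949)*(-¼) = -936725*(-¼) = 936725/4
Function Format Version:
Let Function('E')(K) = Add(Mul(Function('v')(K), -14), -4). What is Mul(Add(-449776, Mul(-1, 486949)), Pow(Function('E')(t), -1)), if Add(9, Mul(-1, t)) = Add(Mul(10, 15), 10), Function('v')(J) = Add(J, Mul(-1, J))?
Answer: Rational(936725, 4) ≈ 2.3418e+5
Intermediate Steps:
Function('v')(J) = 0
t = -151 (t = Add(9, Mul(-1, Add(Mul(10, 15), 10))) = Add(9, Mul(-1, Add(150, 10))) = Add(9, Mul(-1, 160)) = Add(9, -160) = -151)
Function('E')(K) = -4 (Function('E')(K) = Add(Mul(0, -14), -4) = Add(0, -4) = -4)
Mul(Add(-449776, Mul(-1, 486949)), Pow(Function('E')(t), -1)) = Mul(Add(-449776, Mul(-1, 486949)), Pow(-4, -1)) = Mul(Add(-449776, -486949), Rational(-1, 4)) = Mul(-936725, Rational(-1, 4)) = Rational(936725, 4)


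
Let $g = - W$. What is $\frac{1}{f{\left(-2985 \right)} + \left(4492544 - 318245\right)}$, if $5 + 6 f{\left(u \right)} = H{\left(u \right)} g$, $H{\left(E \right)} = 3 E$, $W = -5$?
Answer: $\frac{3}{12500507} \approx 2.3999 \cdot 10^{-7}$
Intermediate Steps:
$g = 5$ ($g = \left(-1\right) \left(-5\right) = 5$)
$f{\left(u \right)} = - \frac{5}{6} + \frac{5 u}{2}$ ($f{\left(u \right)} = - \frac{5}{6} + \frac{3 u 5}{6} = - \frac{5}{6} + \frac{15 u}{6} = - \frac{5}{6} + \frac{5 u}{2}$)
$\frac{1}{f{\left(-2985 \right)} + \left(4492544 - 318245\right)} = \frac{1}{\left(- \frac{5}{6} + \frac{5}{2} \left(-2985\right)\right) + \left(4492544 - 318245\right)} = \frac{1}{\left(- \frac{5}{6} - \frac{14925}{2}\right) + \left(4492544 + \left(-2120598 + 1802353\right)\right)} = \frac{1}{- \frac{22390}{3} + \left(4492544 - 318245\right)} = \frac{1}{- \frac{22390}{3} + 4174299} = \frac{1}{\frac{12500507}{3}} = \frac{3}{12500507}$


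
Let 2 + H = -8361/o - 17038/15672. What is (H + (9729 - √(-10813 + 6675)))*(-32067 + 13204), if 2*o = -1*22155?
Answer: -10617438809332147/57868860 + 18863*I*√4138 ≈ -1.8347e+8 + 1.2134e+6*I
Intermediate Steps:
o = -22155/2 (o = (-1*22155)/2 = (½)*(-22155) = -22155/2 ≈ -11078.)
H = -134972671/57868860 (H = -2 + (-8361/(-22155/2) - 17038/15672) = -2 + (-8361*(-2/22155) - 17038*1/15672) = -2 + (5574/7385 - 8519/7836) = -2 - 19234951/57868860 = -134972671/57868860 ≈ -2.3324)
(H + (9729 - √(-10813 + 6675)))*(-32067 + 13204) = (-134972671/57868860 + (9729 - √(-10813 + 6675)))*(-32067 + 13204) = (-134972671/57868860 + (9729 - √(-4138)))*(-18863) = (-134972671/57868860 + (9729 - I*√4138))*(-18863) = (562871166269/57868860 - I*√4138)*(-18863) = -10617438809332147/57868860 + 18863*I*√4138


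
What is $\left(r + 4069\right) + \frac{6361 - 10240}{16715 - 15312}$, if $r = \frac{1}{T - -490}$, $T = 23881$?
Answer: $\frac{139034801691}{34192513} \approx 4066.2$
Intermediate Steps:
$r = \frac{1}{24371}$ ($r = \frac{1}{23881 - -490} = \frac{1}{23881 + 490} = \frac{1}{24371} \approx 4.1032 \cdot 10^{-5}$)
$\left(r + 4069\right) + \frac{6361 - 10240}{16715 - 15312} = \left(\frac{1}{24371} + 4069\right) + \frac{6361 - 10240}{16715 - 15312} = \frac{99165600}{24371} - \frac{3879}{1403} = \frac{139034801691}{34192513}$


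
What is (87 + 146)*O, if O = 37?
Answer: 8621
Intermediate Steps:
(87 + 146)*O = (87 + 146)*37 = 233*37 = 8621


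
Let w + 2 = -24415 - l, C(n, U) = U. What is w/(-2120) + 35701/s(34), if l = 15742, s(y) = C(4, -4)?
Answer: -18881371/2120 ≈ -8906.3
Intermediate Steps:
s(y) = -4
w = -40159 (w = -2 + (-24415 - 1*15742) = -2 + (-24415 - 15742) = -2 - 40157 = -40159)
w/(-2120) + 35701/s(34) = -40159/(-2120) + 35701/(-4) = -40159*(-1/2120) + 35701*(-1/4) = 40159/2120 - 35701/4 = -18881371/2120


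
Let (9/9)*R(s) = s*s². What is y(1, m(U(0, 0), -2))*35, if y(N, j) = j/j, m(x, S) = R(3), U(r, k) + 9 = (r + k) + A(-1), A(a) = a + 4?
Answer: 35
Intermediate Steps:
A(a) = 4 + a
R(s) = s³ (R(s) = s*s² = s³)
U(r, k) = -6 + k + r (U(r, k) = -9 + ((r + k) + (4 - 1)) = -9 + ((k + r) + 3) = -9 + (3 + k + r) = -6 + k + r)
m(x, S) = 27 (m(x, S) = 3³ = 27)
y(N, j) = 1
y(1, m(U(0, 0), -2))*35 = 1*35 = 35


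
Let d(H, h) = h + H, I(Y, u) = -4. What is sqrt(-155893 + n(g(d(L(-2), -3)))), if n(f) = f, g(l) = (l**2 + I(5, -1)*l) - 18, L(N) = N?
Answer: I*sqrt(155866) ≈ 394.8*I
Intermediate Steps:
d(H, h) = H + h
g(l) = -18 + l**2 - 4*l (g(l) = (l**2 - 4*l) - 18 = -18 + l**2 - 4*l)
sqrt(-155893 + n(g(d(L(-2), -3)))) = sqrt(-155893 + (-18 + (-2 - 3)**2 - 4*(-2 - 3))) = sqrt(-155893 + (-18 + (-5)**2 - 4*(-5))) = sqrt(-155893 + (-18 + 25 + 20)) = sqrt(-155893 + 27) = sqrt(-155866) = I*sqrt(155866)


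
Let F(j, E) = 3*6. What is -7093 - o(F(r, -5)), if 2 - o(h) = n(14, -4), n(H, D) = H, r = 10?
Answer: -7081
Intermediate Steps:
F(j, E) = 18
o(h) = -12 (o(h) = 2 - 1*14 = 2 - 14 = -12)
-7093 - o(F(r, -5)) = -7093 - 1*(-12) = -7093 + 12 = -7081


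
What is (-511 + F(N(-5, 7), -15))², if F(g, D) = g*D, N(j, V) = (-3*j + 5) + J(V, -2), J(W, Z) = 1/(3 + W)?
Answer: 2640625/4 ≈ 6.6016e+5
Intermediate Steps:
N(j, V) = 5 + 1/(3 + V) - 3*j (N(j, V) = (-3*j + 5) + 1/(3 + V) = (5 - 3*j) + 1/(3 + V) = 5 + 1/(3 + V) - 3*j)
F(g, D) = D*g
(-511 + F(N(-5, 7), -15))² = (-511 - 15*(1 + (3 + 7)*(5 - 3*(-5)))/(3 + 7))² = (-511 - 15*(1 + 10*(5 + 15))/10)² = (-511 - 3*(1 + 10*20)/2)² = (-511 - 3*(1 + 200)/2)² = (-511 - 3*201/2)² = (-511 - 15*201/10)² = (-511 - 603/2)² = (-1625/2)² = 2640625/4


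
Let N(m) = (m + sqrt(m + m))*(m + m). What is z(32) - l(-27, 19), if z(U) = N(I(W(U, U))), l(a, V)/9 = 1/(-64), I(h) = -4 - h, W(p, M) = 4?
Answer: 8201/64 - 64*I ≈ 128.14 - 64.0*I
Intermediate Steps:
N(m) = 2*m*(m + sqrt(2)*sqrt(m)) (N(m) = (m + sqrt(2*m))*(2*m) = (m + sqrt(2)*sqrt(m))*(2*m) = 2*m*(m + sqrt(2)*sqrt(m)))
l(a, V) = -9/64 (l(a, V) = 9/(-64) = 9*(-1/64) = -9/64)
z(U) = 128 - 64*I (z(U) = 2*(-4 - 1*4)**2 + 2*sqrt(2)*(-4 - 1*4)**(3/2) = 2*(-4 - 4)**2 + 2*sqrt(2)*(-4 - 4)**(3/2) = 2*(-8)**2 + 2*sqrt(2)*(-8)**(3/2) = 2*64 + 2*sqrt(2)*(-16*I*sqrt(2)) = 128 - 64*I)
z(32) - l(-27, 19) = (128 - 64*I) - 1*(-9/64) = (128 - 64*I) + 9/64 = 8201/64 - 64*I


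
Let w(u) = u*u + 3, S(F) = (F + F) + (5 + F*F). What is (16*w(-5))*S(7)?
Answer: 30464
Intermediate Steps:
S(F) = 5 + F² + 2*F (S(F) = 2*F + (5 + F²) = 5 + F² + 2*F)
w(u) = 3 + u² (w(u) = u² + 3 = 3 + u²)
(16*w(-5))*S(7) = (16*(3 + (-5)²))*(5 + 7² + 2*7) = (16*(3 + 25))*(5 + 49 + 14) = (16*28)*68 = 448*68 = 30464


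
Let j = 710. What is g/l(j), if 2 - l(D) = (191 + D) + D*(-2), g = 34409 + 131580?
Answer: 165989/521 ≈ 318.60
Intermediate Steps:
g = 165989
l(D) = -189 + D (l(D) = 2 - ((191 + D) + D*(-2)) = 2 - ((191 + D) - 2*D) = 2 - (191 - D) = 2 + (-191 + D) = -189 + D)
g/l(j) = 165989/(-189 + 710) = 165989/521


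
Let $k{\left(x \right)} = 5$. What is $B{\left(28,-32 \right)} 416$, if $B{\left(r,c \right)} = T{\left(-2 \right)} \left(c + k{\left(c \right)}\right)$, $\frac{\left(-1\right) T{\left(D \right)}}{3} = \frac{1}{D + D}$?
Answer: $-8424$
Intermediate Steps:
$T{\left(D \right)} = - \frac{3}{2 D}$ ($T{\left(D \right)} = - \frac{3}{D + D} = - \frac{3}{2 D}$)
$B{\left(r,c \right)} = \frac{15}{4} + \frac{3 c}{4}$ ($B{\left(r,c \right)} = - \frac{3}{2 \left(-2\right)} \left(c + 5\right) = \left(- \frac{3}{2}\right) \left(- \frac{1}{2}\right) \left(5 + c\right) = \frac{3 \left(5 + c\right)}{4} = \frac{15}{4} + \frac{3 c}{4}$)
$B{\left(28,-32 \right)} 416 = \left(\frac{15}{4} + \frac{3}{4} \left(-32\right)\right) 416 = \left(\frac{15}{4} - 24\right) 416 = \left(- \frac{81}{4}\right) 416 = -8424$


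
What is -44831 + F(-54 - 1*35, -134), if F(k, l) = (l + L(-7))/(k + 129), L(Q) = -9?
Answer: -1793383/40 ≈ -44835.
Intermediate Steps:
F(k, l) = (-9 + l)/(129 + k) (F(k, l) = (l - 9)/(k + 129) = (-9 + l)/(129 + k))
-44831 + F(-54 - 1*35, -134) = -44831 + (-9 - 134)/(129 + (-54 - 1*35)) = -44831 - 143/(129 + (-54 - 35)) = -44831 - 143/(129 - 89) = -44831 - 143/40 = -1793383/40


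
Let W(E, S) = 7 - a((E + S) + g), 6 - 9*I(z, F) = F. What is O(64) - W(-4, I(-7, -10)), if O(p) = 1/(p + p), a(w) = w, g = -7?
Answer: -18679/1152 ≈ -16.214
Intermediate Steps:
I(z, F) = ⅔ - F/9
O(p) = 1/(2*p)
W(E, S) = 14 - E - S (W(E, S) = 7 - ((E + S) - 7) = 7 - (-7 + E + S) = 7 + (7 - E - S) = 14 - E - S)
O(64) - W(-4, I(-7, -10)) = (½)/64 - (14 - 1*(-4) - (⅔ - ⅑*(-10))) = (½)*(1/64) - (14 + 4 - (⅔ + 10/9)) = 1/128 - (14 + 4 - 1*16/9) = 1/128 - (14 + 4 - 16/9) = 1/128 - 1*146/9 = 1/128 - 146/9 = -18679/1152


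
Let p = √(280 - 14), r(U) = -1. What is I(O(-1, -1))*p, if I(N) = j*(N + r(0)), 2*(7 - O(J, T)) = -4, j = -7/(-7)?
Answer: 8*√266 ≈ 130.48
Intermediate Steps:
j = 1 (j = -7*(-⅐) = 1)
O(J, T) = 9 (O(J, T) = 7 - ½*(-4) = 7 + 2 = 9)
I(N) = -1 + N (I(N) = 1*(N - 1) = 1*(-1 + N) = -1 + N)
p = √266 ≈ 16.310
I(O(-1, -1))*p = (-1 + 9)*√266 = 8*√266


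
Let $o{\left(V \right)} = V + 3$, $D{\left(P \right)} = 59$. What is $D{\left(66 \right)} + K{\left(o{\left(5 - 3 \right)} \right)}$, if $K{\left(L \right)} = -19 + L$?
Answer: $45$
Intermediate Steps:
$o{\left(V \right)} = 3 + V$
$D{\left(66 \right)} + K{\left(o{\left(5 - 3 \right)} \right)} = 59 + \left(-19 + \left(3 + \left(5 - 3\right)\right)\right) = 59 + \left(-19 + \left(3 + 2\right)\right) = 59 + \left(-19 + 5\right) = 59 - 14 = 45$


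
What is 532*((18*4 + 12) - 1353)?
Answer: -675108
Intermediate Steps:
532*((18*4 + 12) - 1353) = 532*((72 + 12) - 1353) = 532*(84 - 1353) = 532*(-1269) = -675108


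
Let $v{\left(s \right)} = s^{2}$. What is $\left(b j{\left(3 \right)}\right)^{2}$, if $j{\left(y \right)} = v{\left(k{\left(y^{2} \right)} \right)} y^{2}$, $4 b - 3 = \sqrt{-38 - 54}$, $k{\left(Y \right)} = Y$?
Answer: $- \frac{44109603}{16} + \frac{1594323 i \sqrt{23}}{4} \approx -2.7569 \cdot 10^{6} + 1.9115 \cdot 10^{6} i$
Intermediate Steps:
$b = \frac{3}{4} + \frac{i \sqrt{23}}{2}$ ($b = \frac{3}{4} + \frac{\sqrt{-38 - 54}}{4} = \frac{3}{4} + \frac{\sqrt{-92}}{4} = \frac{3}{4} + \frac{2 i \sqrt{23}}{4} = \frac{3}{4} + \frac{i \sqrt{23}}{2} \approx 0.75 + 2.3979 i$)
$j{\left(y \right)} = y^{6}$ ($j{\left(y \right)} = \left(y^{2}\right)^{2} y^{2} = y^{4} y^{2} = y^{6}$)
$\left(b j{\left(3 \right)}\right)^{2} = \left(\left(\frac{3}{4} + \frac{i \sqrt{23}}{2}\right) 3^{6}\right)^{2} = \left(\left(\frac{3}{4} + \frac{i \sqrt{23}}{2}\right) 729\right)^{2} = \left(\frac{2187}{4} + \frac{729 i \sqrt{23}}{2}\right)^{2}$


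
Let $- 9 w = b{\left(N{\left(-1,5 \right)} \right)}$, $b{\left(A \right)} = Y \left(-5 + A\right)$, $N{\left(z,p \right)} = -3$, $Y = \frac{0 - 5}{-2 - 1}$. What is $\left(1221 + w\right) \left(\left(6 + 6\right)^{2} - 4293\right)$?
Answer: $- \frac{15216227}{3} \approx -5.0721 \cdot 10^{6}$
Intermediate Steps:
$Y = \frac{5}{3}$ ($Y = - \frac{5}{-3} = \left(-5\right) \left(- \frac{1}{3}\right) = \frac{5}{3} \approx 1.6667$)
$b{\left(A \right)} = - \frac{25}{3} + \frac{5 A}{3}$ ($b{\left(A \right)} = \frac{5 \left(-5 + A\right)}{3} = - \frac{25}{3} + \frac{5 A}{3}$)
$w = \frac{40}{27}$ ($w = - \frac{- \frac{25}{3} + \frac{5}{3} \left(-3\right)}{9} = - \frac{- \frac{25}{3} - 5}{9} = \left(- \frac{1}{9}\right) \left(- \frac{40}{3}\right) = \frac{40}{27} \approx 1.4815$)
$\left(1221 + w\right) \left(\left(6 + 6\right)^{2} - 4293\right) = \left(1221 + \frac{40}{27}\right) \left(\left(6 + 6\right)^{2} - 4293\right) = \frac{33007 \left(12^{2} - 4293\right)}{27} = \frac{33007 \left(144 - 4293\right)}{27} = \frac{33007}{27} \left(-4149\right) = - \frac{15216227}{3}$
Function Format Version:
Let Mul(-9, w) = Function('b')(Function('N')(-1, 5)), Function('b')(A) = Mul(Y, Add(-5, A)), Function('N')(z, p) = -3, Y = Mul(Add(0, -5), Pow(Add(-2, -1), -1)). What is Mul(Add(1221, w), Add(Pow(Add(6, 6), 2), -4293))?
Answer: Rational(-15216227, 3) ≈ -5.0721e+6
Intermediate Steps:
Y = Rational(5, 3) (Y = Mul(-5, Pow(-3, -1)) = Mul(-5, Rational(-1, 3)) = Rational(5, 3) ≈ 1.6667)
Function('b')(A) = Add(Rational(-25, 3), Mul(Rational(5, 3), A)) (Function('b')(A) = Mul(Rational(5, 3), Add(-5, A)) = Add(Rational(-25, 3), Mul(Rational(5, 3), A)))
w = Rational(40, 27) (w = Mul(Rational(-1, 9), Add(Rational(-25, 3), Mul(Rational(5, 3), -3))) = Mul(Rational(-1, 9), Add(Rational(-25, 3), -5)) = Mul(Rational(-1, 9), Rational(-40, 3)) = Rational(40, 27) ≈ 1.4815)
Mul(Add(1221, w), Add(Pow(Add(6, 6), 2), -4293)) = Mul(Add(1221, Rational(40, 27)), Add(Pow(Add(6, 6), 2), -4293)) = Mul(Rational(33007, 27), Add(Pow(12, 2), -4293)) = Mul(Rational(33007, 27), Add(144, -4293)) = Mul(Rational(33007, 27), -4149) = Rational(-15216227, 3)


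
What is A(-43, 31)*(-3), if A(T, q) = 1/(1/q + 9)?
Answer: -93/280 ≈ -0.33214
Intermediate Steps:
A(T, q) = 1/(9 + 1/q)
A(-43, 31)*(-3) = (31/(1 + 9*31))*(-3) = (31/(1 + 279))*(-3) = (31/280)*(-3) = -93/280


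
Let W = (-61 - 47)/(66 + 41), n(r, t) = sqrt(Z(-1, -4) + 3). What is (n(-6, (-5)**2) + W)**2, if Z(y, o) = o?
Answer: 215/11449 - 216*I/107 ≈ 0.018779 - 2.0187*I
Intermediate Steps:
n(r, t) = I (n(r, t) = sqrt(-4 + 3) = sqrt(-1) = I)
W = -108/107 ≈ -1.0093
(n(-6, (-5)**2) + W)**2 = (I - 108/107)**2 = (-108/107 + I)**2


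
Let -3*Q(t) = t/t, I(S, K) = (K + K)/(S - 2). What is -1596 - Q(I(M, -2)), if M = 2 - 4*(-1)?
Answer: -4787/3 ≈ -1595.7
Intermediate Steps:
M = 6 (M = 2 + 4 = 6)
I(S, K) = 2*K/(-2 + S) (I(S, K) = (2*K)/(-2 + S) = 2*K/(-2 + S))
Q(t) = -1/3 (Q(t) = -t/(3*t) = -1/3*1 = -1/3)
-1596 - Q(I(M, -2)) = -1596 - 1*(-1/3) = -1596 + 1/3 = -4787/3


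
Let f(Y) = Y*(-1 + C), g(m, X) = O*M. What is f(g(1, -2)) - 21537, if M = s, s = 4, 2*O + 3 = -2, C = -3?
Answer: -21497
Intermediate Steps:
O = -5/2 (O = -3/2 + (1/2)*(-2) = -3/2 - 1 = -5/2 ≈ -2.5000)
M = 4
g(m, X) = -10 (g(m, X) = -5/2*4 = -10)
f(Y) = -4*Y (f(Y) = Y*(-1 - 3) = Y*(-4) = -4*Y)
f(g(1, -2)) - 21537 = -4*(-10) - 21537 = 40 - 21537 = -21497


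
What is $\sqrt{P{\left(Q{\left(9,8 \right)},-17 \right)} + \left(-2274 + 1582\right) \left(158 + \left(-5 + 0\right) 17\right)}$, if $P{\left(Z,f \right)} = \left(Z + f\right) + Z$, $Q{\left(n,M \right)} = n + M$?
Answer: $3 i \sqrt{5611} \approx 224.72 i$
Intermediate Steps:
$Q{\left(n,M \right)} = M + n$
$P{\left(Z,f \right)} = f + 2 Z$
$\sqrt{P{\left(Q{\left(9,8 \right)},-17 \right)} + \left(-2274 + 1582\right) \left(158 + \left(-5 + 0\right) 17\right)} = \sqrt{\left(-17 + 2 \left(8 + 9\right)\right) + \left(-2274 + 1582\right) \left(158 + \left(-5 + 0\right) 17\right)} = \sqrt{\left(-17 + 2 \cdot 17\right) - 692 \left(158 - 85\right)} = \sqrt{\left(-17 + 34\right) - 692 \left(158 - 85\right)} = \sqrt{17 - 50516} = \sqrt{-50499} = 3 i \sqrt{5611}$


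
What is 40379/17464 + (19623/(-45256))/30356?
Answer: 6933996198059/2998986049888 ≈ 2.3121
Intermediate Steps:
40379/17464 + (19623/(-45256))/30356 = 40379*(1/17464) + (19623*(-1/45256))*(1/30356) = 40379/17464 - 19623/45256*1/30356 = 40379/17464 - 19623/1373791136 = 6933996198059/2998986049888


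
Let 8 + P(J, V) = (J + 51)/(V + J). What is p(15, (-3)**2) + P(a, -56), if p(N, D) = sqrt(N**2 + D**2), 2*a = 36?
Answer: -373/38 + 3*sqrt(34) ≈ 7.6771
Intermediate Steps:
a = 18 (a = (1/2)*36 = 18)
P(J, V) = -8 + (51 + J)/(J + V) (P(J, V) = -8 + (J + 51)/(V + J) = -8 + (51 + J)/(J + V))
p(N, D) = sqrt(D**2 + N**2)
p(15, (-3)**2) + P(a, -56) = sqrt(((-3)**2)**2 + 15**2) + (51 - 8*(-56) - 7*18)/(18 - 56) = sqrt(9**2 + 225) + (51 + 448 - 126)/(-38) = sqrt(81 + 225) - 1/38*373 = sqrt(306) - 373/38 = 3*sqrt(34) - 373/38 = -373/38 + 3*sqrt(34)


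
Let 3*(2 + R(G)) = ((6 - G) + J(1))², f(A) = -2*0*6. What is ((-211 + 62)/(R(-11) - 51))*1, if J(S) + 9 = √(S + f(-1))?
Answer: 149/26 ≈ 5.7308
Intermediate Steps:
f(A) = 0 (f(A) = 0*6 = 0)
J(S) = -9 + √S (J(S) = -9 + √(S + 0) = -9 + √S)
R(G) = -2 + (-2 - G)²/3 (R(G) = -2 + ((6 - G) + (-9 + √1))²/3 = -2 + ((6 - G) + (-9 + 1))²/3 = -2 + ((6 - G) - 8)²/3 = -2 + (-2 - G)²/3)
((-211 + 62)/(R(-11) - 51))*1 = ((-211 + 62)/((-2 + (2 - 11)²/3) - 51))*1 = -149/((-2 + (⅓)*(-9)²) - 51)*1 = -149/((-2 + (⅓)*81) - 51)*1 = -149/((-2 + 27) - 51)*1 = -149/(25 - 51)*1 = -149/(-26)*1 = -149*(-1/26)*1 = (149/26)*1 = 149/26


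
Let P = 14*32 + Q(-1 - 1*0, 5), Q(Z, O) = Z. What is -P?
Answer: -447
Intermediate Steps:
P = 447 (P = 14*32 + (-1 - 1*0) = 448 + (-1 + 0) = 448 - 1 = 447)
-P = -1*447 = -447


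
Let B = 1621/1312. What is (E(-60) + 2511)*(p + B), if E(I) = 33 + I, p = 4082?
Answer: 3326824305/328 ≈ 1.0143e+7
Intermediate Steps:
B = 1621/1312 (B = 1621*(1/1312) = 1621/1312 ≈ 1.2355)
(E(-60) + 2511)*(p + B) = ((33 - 60) + 2511)*(4082 + 1621/1312) = (-27 + 2511)*(5357205/1312) = 2484*(5357205/1312) = 3326824305/328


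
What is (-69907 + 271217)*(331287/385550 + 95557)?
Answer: 67424818028677/3505 ≈ 1.9237e+10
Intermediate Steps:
(-69907 + 271217)*(331287/385550 + 95557) = 201310*(331287*(1/385550) + 95557) = 201310*(30117/35050 + 95557) = 201310*(3349302967/35050) = 67424818028677/3505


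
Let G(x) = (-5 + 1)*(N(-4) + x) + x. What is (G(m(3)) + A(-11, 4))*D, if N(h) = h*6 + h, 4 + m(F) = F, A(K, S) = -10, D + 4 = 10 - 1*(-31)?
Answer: 3885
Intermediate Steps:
D = 37 (D = -4 + (10 - 1*(-31)) = -4 + (10 + 31) = -4 + 41 = 37)
m(F) = -4 + F
N(h) = 7*h (N(h) = 6*h + h = 7*h)
G(x) = 112 - 3*x (G(x) = (-5 + 1)*(7*(-4) + x) + x = -4*(-28 + x) + x = (112 - 4*x) + x = 112 - 3*x)
(G(m(3)) + A(-11, 4))*D = ((112 - 3*(-4 + 3)) - 10)*37 = ((112 - 3*(-1)) - 10)*37 = ((112 + 3) - 10)*37 = (115 - 10)*37 = 105*37 = 3885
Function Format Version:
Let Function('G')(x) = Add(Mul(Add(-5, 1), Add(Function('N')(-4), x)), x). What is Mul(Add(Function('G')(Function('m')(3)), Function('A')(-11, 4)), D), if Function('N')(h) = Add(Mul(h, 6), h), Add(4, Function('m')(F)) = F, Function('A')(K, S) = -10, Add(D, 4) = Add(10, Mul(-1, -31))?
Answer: 3885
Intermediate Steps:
D = 37 (D = Add(-4, Add(10, Mul(-1, -31))) = Add(-4, Add(10, 31)) = Add(-4, 41) = 37)
Function('m')(F) = Add(-4, F)
Function('N')(h) = Mul(7, h) (Function('N')(h) = Add(Mul(6, h), h) = Mul(7, h))
Function('G')(x) = Add(112, Mul(-3, x)) (Function('G')(x) = Add(Mul(Add(-5, 1), Add(Mul(7, -4), x)), x) = Add(Mul(-4, Add(-28, x)), x) = Add(Add(112, Mul(-4, x)), x) = Add(112, Mul(-3, x)))
Mul(Add(Function('G')(Function('m')(3)), Function('A')(-11, 4)), D) = Mul(Add(Add(112, Mul(-3, Add(-4, 3))), -10), 37) = Mul(Add(Add(112, Mul(-3, -1)), -10), 37) = Mul(Add(Add(112, 3), -10), 37) = Mul(Add(115, -10), 37) = Mul(105, 37) = 3885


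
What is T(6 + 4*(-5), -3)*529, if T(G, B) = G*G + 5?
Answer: 106329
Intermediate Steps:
T(G, B) = 5 + G² (T(G, B) = G² + 5 = 5 + G²)
T(6 + 4*(-5), -3)*529 = (5 + (6 + 4*(-5))²)*529 = (5 + (6 - 20)²)*529 = (5 + (-14)²)*529 = (5 + 196)*529 = 201*529 = 106329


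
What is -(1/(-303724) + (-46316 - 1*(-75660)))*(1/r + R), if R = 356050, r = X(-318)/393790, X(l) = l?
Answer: -3162250838012975/303724 ≈ -1.0412e+10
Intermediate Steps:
r = -3/3715 (r = -318/393790 = -318*1/393790 = -3/3715 ≈ -0.00080754)
-(1/(-303724) + (-46316 - 1*(-75660)))*(1/r + R) = -(1/(-303724) + (-46316 - 1*(-75660)))*(1/(-3/3715) + 356050) = -(-1/303724 + (-46316 + 75660))*(-3715/3 + 356050) = -(-1/303724 + 29344)*1064435/3 = -8912477055*1064435/(303724*3) = -1*3162250838012975/303724 = -3162250838012975/303724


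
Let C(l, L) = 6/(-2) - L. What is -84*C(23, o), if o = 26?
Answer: 2436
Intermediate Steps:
C(l, L) = -3 - L (C(l, L) = 6*(-1/2) - L = -3 - L)
-84*C(23, o) = -84*(-3 - 1*26) = -84*(-3 - 26) = -84*(-29) = 2436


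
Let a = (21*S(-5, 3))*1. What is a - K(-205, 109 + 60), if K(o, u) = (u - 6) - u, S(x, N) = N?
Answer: 69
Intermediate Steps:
K(o, u) = -6 (K(o, u) = (-6 + u) - u = -6)
a = 63 (a = (21*3)*1 = 63*1 = 63)
a - K(-205, 109 + 60) = 63 - 1*(-6) = 63 + 6 = 69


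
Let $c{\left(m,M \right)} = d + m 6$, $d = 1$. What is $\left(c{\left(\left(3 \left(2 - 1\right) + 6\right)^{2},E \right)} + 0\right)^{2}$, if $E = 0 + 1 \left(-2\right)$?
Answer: $237169$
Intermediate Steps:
$E = -2$ ($E = 0 - 2 = -2$)
$c{\left(m,M \right)} = 1 + 6 m$ ($c{\left(m,M \right)} = 1 + m 6 = 1 + 6 m$)
$\left(c{\left(\left(3 \left(2 - 1\right) + 6\right)^{2},E \right)} + 0\right)^{2} = \left(\left(1 + 6 \left(3 \left(2 - 1\right) + 6\right)^{2}\right) + 0\right)^{2} = \left(\left(1 + 6 \left(3 \cdot 1 + 6\right)^{2}\right) + 0\right)^{2} = \left(\left(1 + 6 \left(3 + 6\right)^{2}\right) + 0\right)^{2} = \left(\left(1 + 6 \cdot 9^{2}\right) + 0\right)^{2} = \left(\left(1 + 6 \cdot 81\right) + 0\right)^{2} = \left(\left(1 + 486\right) + 0\right)^{2} = \left(487 + 0\right)^{2} = 487^{2} = 237169$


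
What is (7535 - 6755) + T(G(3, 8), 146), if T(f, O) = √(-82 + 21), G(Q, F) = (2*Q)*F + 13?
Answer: 780 + I*√61 ≈ 780.0 + 7.8102*I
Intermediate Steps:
G(Q, F) = 13 + 2*F*Q (G(Q, F) = 2*F*Q + 13 = 13 + 2*F*Q)
T(f, O) = I*√61 (T(f, O) = √(-61) = I*√61)
(7535 - 6755) + T(G(3, 8), 146) = (7535 - 6755) + I*√61 = 780 + I*√61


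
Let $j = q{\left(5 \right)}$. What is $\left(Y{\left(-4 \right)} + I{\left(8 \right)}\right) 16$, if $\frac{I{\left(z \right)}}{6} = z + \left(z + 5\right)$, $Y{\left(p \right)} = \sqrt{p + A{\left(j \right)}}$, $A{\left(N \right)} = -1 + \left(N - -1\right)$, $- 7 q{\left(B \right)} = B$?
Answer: $2016 + \frac{16 i \sqrt{231}}{7} \approx 2016.0 + 34.74 i$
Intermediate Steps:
$q{\left(B \right)} = - \frac{B}{7}$
$j = - \frac{5}{7}$ ($j = \left(- \frac{1}{7}\right) 5 = - \frac{5}{7} \approx -0.71429$)
$A{\left(N \right)} = N$ ($A{\left(N \right)} = -1 + \left(N + 1\right) = -1 + \left(1 + N\right) = N$)
$Y{\left(p \right)} = \sqrt{- \frac{5}{7} + p}$ ($Y{\left(p \right)} = \sqrt{p - \frac{5}{7}} = \sqrt{- \frac{5}{7} + p}$)
$I{\left(z \right)} = 30 + 12 z$ ($I{\left(z \right)} = 6 \left(z + \left(z + 5\right)\right) = 6 \left(z + \left(5 + z\right)\right) = 6 \left(5 + 2 z\right) = 30 + 12 z$)
$\left(Y{\left(-4 \right)} + I{\left(8 \right)}\right) 16 = \left(\frac{\sqrt{-35 + 49 \left(-4\right)}}{7} + \left(30 + 12 \cdot 8\right)\right) 16 = \left(\frac{\sqrt{-35 - 196}}{7} + \left(30 + 96\right)\right) 16 = \left(\frac{\sqrt{-231}}{7} + 126\right) 16 = \left(\frac{i \sqrt{231}}{7} + 126\right) 16 = \left(126 + \frac{i \sqrt{231}}{7}\right) 16 = 2016 + \frac{16 i \sqrt{231}}{7}$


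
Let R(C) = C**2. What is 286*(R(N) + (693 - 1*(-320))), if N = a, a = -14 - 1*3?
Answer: 372372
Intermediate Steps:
a = -17 (a = -14 - 3 = -17)
N = -17
286*(R(N) + (693 - 1*(-320))) = 286*((-17)**2 + (693 - 1*(-320))) = 286*(289 + (693 + 320)) = 286*(289 + 1013) = 286*1302 = 372372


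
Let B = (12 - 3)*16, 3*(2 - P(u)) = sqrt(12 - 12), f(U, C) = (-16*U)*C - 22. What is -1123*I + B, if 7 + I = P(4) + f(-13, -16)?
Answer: 3767809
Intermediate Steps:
f(U, C) = -22 - 16*C*U (f(U, C) = -16*C*U - 22 = -22 - 16*C*U)
P(u) = 2 (P(u) = 2 - sqrt(12 - 12)/3 = 2 - sqrt(0)/3 = 2 - 1/3*0 = 2 + 0 = 2)
B = 144 (B = 9*16 = 144)
I = -3355 (I = -7 + (2 + (-22 - 16*(-16)*(-13))) = -7 + (2 + (-22 - 3328)) = -7 + (2 - 3350) = -7 - 3348 = -3355)
-1123*I + B = -1123*(-3355) + 144 = 3767665 + 144 = 3767809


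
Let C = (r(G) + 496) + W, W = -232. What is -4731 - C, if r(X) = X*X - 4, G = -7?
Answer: -5040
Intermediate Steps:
r(X) = -4 + X² (r(X) = X² - 4 = -4 + X²)
C = 309 (C = ((-4 + (-7)²) + 496) - 232 = ((-4 + 49) + 496) - 232 = (45 + 496) - 232 = 541 - 232 = 309)
-4731 - C = -4731 - 1*309 = -4731 - 309 = -5040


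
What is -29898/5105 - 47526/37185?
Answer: -90291824/12655295 ≈ -7.1347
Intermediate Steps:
-29898/5105 - 47526/37185 = -29898*1/5105 - 47526*1/37185 = -29898/5105 - 15842/12395 = -90291824/12655295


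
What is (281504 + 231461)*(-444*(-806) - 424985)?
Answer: -34430723765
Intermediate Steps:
(281504 + 231461)*(-444*(-806) - 424985) = 512965*(357864 - 424985) = 512965*(-67121) = -34430723765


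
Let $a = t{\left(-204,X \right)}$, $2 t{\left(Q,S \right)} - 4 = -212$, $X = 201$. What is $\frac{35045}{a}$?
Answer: $- \frac{35045}{104} \approx -336.97$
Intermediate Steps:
$t{\left(Q,S \right)} = -104$ ($t{\left(Q,S \right)} = 2 + \frac{1}{2} \left(-212\right) = 2 - 106 = -104$)
$a = -104$
$\frac{35045}{a} = \frac{35045}{-104} = 35045 \left(- \frac{1}{104}\right) = - \frac{35045}{104}$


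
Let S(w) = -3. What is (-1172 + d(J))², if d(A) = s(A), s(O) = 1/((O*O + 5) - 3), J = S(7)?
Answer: 166177881/121 ≈ 1.3734e+6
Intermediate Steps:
J = -3
s(O) = 1/(2 + O²) (s(O) = 1/((O² + 5) - 3) = 1/((5 + O²) - 3) = 1/(2 + O²))
d(A) = 1/(2 + A²)
(-1172 + d(J))² = (-1172 + 1/(2 + (-3)²))² = (-1172 + 1/(2 + 9))² = (-1172 + 1/11)² = (-12891/11)² = 166177881/121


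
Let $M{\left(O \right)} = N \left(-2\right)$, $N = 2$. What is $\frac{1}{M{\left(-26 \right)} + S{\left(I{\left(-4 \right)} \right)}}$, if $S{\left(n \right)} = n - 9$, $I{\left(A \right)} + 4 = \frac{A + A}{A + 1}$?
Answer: $- \frac{3}{43} \approx -0.069767$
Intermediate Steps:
$I{\left(A \right)} = -4 + \frac{2 A}{1 + A}$ ($I{\left(A \right)} = -4 + \frac{A + A}{A + 1} = -4 + \frac{2 A}{1 + A}$)
$M{\left(O \right)} = -4$ ($M{\left(O \right)} = 2 \left(-2\right) = -4$)
$S{\left(n \right)} = -9 + n$
$\frac{1}{M{\left(-26 \right)} + S{\left(I{\left(-4 \right)} \right)}} = \frac{1}{-4 - \left(9 - \frac{2 \left(-2 - -4\right)}{1 - 4}\right)} = \frac{1}{-4 - \left(9 - \frac{2 \left(-2 + 4\right)}{-3}\right)} = \frac{1}{-4 - \left(9 + \frac{2}{3} \cdot 2\right)} = \frac{1}{-4 - \frac{31}{3}} = \frac{1}{- \frac{43}{3}} = - \frac{3}{43}$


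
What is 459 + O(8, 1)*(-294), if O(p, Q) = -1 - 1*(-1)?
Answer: 459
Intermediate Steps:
O(p, Q) = 0 (O(p, Q) = -1 + 1 = 0)
459 + O(8, 1)*(-294) = 459 + 0*(-294) = 459 + 0 = 459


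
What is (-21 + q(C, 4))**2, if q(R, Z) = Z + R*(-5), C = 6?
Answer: 2209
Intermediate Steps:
q(R, Z) = Z - 5*R
(-21 + q(C, 4))**2 = (-21 + (4 - 5*6))**2 = (-21 + (4 - 30))**2 = (-21 - 26)**2 = (-47)**2 = 2209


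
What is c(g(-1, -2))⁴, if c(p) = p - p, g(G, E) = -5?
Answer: 0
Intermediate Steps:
c(p) = 0
c(g(-1, -2))⁴ = 0⁴ = 0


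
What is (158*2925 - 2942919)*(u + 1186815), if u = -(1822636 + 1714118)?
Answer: 5829655823091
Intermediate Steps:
u = -3536754 (u = -1*3536754 = -3536754)
(158*2925 - 2942919)*(u + 1186815) = (158*2925 - 2942919)*(-3536754 + 1186815) = (462150 - 2942919)*(-2349939) = -2480769*(-2349939) = 5829655823091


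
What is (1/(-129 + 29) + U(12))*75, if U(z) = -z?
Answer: -3603/4 ≈ -900.75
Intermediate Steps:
(1/(-129 + 29) + U(12))*75 = (1/(-129 + 29) - 1*12)*75 = (1/(-100) - 12)*75 = (-1/100 - 12)*75 = -1201/100*75 = -3603/4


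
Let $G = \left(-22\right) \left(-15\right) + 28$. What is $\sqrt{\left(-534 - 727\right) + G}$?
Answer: $i \sqrt{903} \approx 30.05 i$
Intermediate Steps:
$G = 358$ ($G = 330 + 28 = 358$)
$\sqrt{\left(-534 - 727\right) + G} = \sqrt{\left(-534 - 727\right) + 358} = \sqrt{-1261 + 358} = \sqrt{-903} = i \sqrt{903}$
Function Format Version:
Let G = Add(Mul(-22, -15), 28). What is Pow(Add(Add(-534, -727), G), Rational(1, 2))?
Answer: Mul(I, Pow(903, Rational(1, 2))) ≈ Mul(30.050, I)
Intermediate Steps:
G = 358 (G = Add(330, 28) = 358)
Pow(Add(Add(-534, -727), G), Rational(1, 2)) = Pow(Add(Add(-534, -727), 358), Rational(1, 2)) = Pow(Add(-1261, 358), Rational(1, 2)) = Pow(-903, Rational(1, 2)) = Mul(I, Pow(903, Rational(1, 2)))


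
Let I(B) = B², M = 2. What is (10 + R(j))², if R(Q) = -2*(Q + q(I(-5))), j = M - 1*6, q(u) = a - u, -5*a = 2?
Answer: 118336/25 ≈ 4733.4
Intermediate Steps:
a = -⅖ (a = -⅕*2 = -⅖ ≈ -0.40000)
q(u) = -⅖ - u
j = -4 (j = 2 - 1*6 = 2 - 6 = -4)
R(Q) = 254/5 - 2*Q (R(Q) = -2*(Q + (-⅖ - 1*(-5)²)) = -2*(Q + (-⅖ - 1*25)) = -2*(Q + (-⅖ - 25)) = -2*(Q - 127/5) = -2*(-127/5 + Q) = 254/5 - 2*Q)
(10 + R(j))² = (10 + (254/5 - 2*(-4)))² = (10 + (254/5 + 8))² = (10 + 294/5)² = (344/5)² = 118336/25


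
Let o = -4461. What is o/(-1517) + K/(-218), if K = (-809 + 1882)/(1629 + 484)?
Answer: 2053260533/698781778 ≈ 2.9383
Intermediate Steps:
K = 1073/2113 ≈ 0.50781
o/(-1517) + K/(-218) = -4461/(-1517) + (1073/2113)/(-218) = -4461*(-1/1517) + (1073/2113)*(-1/218) = 4461/1517 - 1073/460634 = 2053260533/698781778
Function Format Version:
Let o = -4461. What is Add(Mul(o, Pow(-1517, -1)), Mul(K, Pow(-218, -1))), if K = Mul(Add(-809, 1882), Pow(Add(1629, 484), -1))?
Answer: Rational(2053260533, 698781778) ≈ 2.9383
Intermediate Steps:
K = Rational(1073, 2113) (K = Mul(1073, Pow(2113, -1)) = Mul(1073, Rational(1, 2113)) = Rational(1073, 2113) ≈ 0.50781)
Add(Mul(o, Pow(-1517, -1)), Mul(K, Pow(-218, -1))) = Add(Mul(-4461, Pow(-1517, -1)), Mul(Rational(1073, 2113), Pow(-218, -1))) = Add(Mul(-4461, Rational(-1, 1517)), Mul(Rational(1073, 2113), Rational(-1, 218))) = Add(Rational(4461, 1517), Rational(-1073, 460634)) = Rational(2053260533, 698781778)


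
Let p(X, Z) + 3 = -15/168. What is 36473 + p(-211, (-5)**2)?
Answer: 2042315/56 ≈ 36470.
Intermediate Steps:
p(X, Z) = -173/56 (p(X, Z) = -3 - 15/168 = -3 - 15*1/168 = -3 - 5/56 = -173/56)
36473 + p(-211, (-5)**2) = 36473 - 173/56 = 2042315/56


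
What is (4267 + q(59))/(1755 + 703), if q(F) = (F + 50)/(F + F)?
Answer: 503615/290044 ≈ 1.7363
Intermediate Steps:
q(F) = (50 + F)/(2*F) (q(F) = (50 + F)/((2*F)) = (50 + F)*(1/(2*F)) = (50 + F)/(2*F))
(4267 + q(59))/(1755 + 703) = (4267 + (1/2)*(50 + 59)/59)/(1755 + 703) = (4267 + (1/2)*(1/59)*109)/2458 = (4267 + 109/118)*(1/2458) = (503615/118)*(1/2458) = 503615/290044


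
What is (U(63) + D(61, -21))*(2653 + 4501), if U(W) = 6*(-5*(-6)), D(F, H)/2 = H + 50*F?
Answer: 44626652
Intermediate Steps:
D(F, H) = 2*H + 100*F (D(F, H) = 2*(H + 50*F) = 2*H + 100*F)
U(W) = 180 (U(W) = 6*30 = 180)
(U(63) + D(61, -21))*(2653 + 4501) = (180 + (2*(-21) + 100*61))*(2653 + 4501) = (180 + (-42 + 6100))*7154 = (180 + 6058)*7154 = 6238*7154 = 44626652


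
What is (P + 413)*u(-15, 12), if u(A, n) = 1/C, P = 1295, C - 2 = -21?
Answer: -1708/19 ≈ -89.895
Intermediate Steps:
C = -19 (C = 2 - 21 = -19)
u(A, n) = -1/19 (u(A, n) = 1/(-19) = -1/19)
(P + 413)*u(-15, 12) = (1295 + 413)*(-1/19) = 1708*(-1/19) = -1708/19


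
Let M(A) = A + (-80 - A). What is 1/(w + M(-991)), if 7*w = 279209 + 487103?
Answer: 7/765752 ≈ 9.1413e-6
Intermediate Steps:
M(A) = -80
w = 766312/7 (w = (279209 + 487103)/7 = (⅐)*766312 = 766312/7 ≈ 1.0947e+5)
1/(w + M(-991)) = 1/(766312/7 - 80) = 1/(765752/7) = 7/765752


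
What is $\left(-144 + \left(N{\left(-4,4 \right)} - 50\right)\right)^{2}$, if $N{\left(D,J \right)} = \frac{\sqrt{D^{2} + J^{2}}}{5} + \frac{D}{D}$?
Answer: $\frac{931257}{25} - \frac{1544 \sqrt{2}}{5} \approx 36814.0$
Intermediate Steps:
$N{\left(D,J \right)} = 1 + \frac{\sqrt{D^{2} + J^{2}}}{5}$ ($N{\left(D,J \right)} = \sqrt{D^{2} + J^{2}} \cdot \frac{1}{5} + 1 = \frac{\sqrt{D^{2} + J^{2}}}{5} + 1 = 1 + \frac{\sqrt{D^{2} + J^{2}}}{5}$)
$\left(-144 + \left(N{\left(-4,4 \right)} - 50\right)\right)^{2} = \left(-144 + \left(\left(1 + \frac{\sqrt{\left(-4\right)^{2} + 4^{2}}}{5}\right) - 50\right)\right)^{2} = \left(-144 - \left(49 - \frac{\sqrt{16 + 16}}{5}\right)\right)^{2} = \left(-144 - \left(49 - \frac{4 \sqrt{2}}{5}\right)\right)^{2} = \left(-193 + \frac{4 \sqrt{2}}{5}\right)^{2}$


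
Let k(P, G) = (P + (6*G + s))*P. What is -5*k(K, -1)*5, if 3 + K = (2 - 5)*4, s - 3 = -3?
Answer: -7875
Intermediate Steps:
s = 0 (s = 3 - 3 = 0)
K = -15 (K = -3 + (2 - 5)*4 = -3 - 3*4 = -3 - 12 = -15)
k(P, G) = P*(P + 6*G) (k(P, G) = (P + (6*G + 0))*P = (P + 6*G)*P = P*(P + 6*G))
-5*k(K, -1)*5 = -(-75)*(-15 + 6*(-1))*5 = -(-75)*(-15 - 6)*5 = -(-75)*(-21)*5 = -5*315*5 = -1575*5 = -7875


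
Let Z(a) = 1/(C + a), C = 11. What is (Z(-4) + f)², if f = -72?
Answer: 253009/49 ≈ 5163.4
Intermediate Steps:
Z(a) = 1/(11 + a)
(Z(-4) + f)² = (1/(11 - 4) - 72)² = (1/7 - 72)² = (⅐ - 72)² = (-503/7)² = 253009/49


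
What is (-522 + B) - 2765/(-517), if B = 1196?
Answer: 351223/517 ≈ 679.35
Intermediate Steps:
(-522 + B) - 2765/(-517) = (-522 + 1196) - 2765/(-517) = 674 - 2765*(-1/517) = 674 + 2765/517 = 351223/517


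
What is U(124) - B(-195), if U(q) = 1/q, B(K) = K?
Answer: 24181/124 ≈ 195.01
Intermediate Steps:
U(124) - B(-195) = 1/124 - 1*(-195) = 1/124 + 195 = 24181/124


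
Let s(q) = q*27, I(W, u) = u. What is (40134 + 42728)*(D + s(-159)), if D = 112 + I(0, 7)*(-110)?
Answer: -410249762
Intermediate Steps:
s(q) = 27*q
D = -658 (D = 112 + 7*(-110) = 112 - 770 = -658)
(40134 + 42728)*(D + s(-159)) = (40134 + 42728)*(-658 + 27*(-159)) = 82862*(-658 - 4293) = 82862*(-4951) = -410249762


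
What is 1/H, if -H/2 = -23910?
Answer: 1/47820 ≈ 2.0912e-5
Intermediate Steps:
H = 47820 (H = -2*(-23910) = 47820)
1/H = 1/47820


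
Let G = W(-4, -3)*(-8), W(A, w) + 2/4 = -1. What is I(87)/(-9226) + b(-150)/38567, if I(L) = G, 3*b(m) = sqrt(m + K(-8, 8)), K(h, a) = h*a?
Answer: -6/4613 + I*sqrt(214)/115701 ≈ -0.0013007 + 0.00012644*I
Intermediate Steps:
K(h, a) = a*h
W(A, w) = -3/2 (W(A, w) = -1/2 - 1 = -3/2)
b(m) = sqrt(-64 + m)/3 (b(m) = sqrt(m + 8*(-8))/3 = sqrt(m - 64)/3 = sqrt(-64 + m)/3)
G = 12 (G = -3/2*(-8) = 12)
I(L) = 12
I(87)/(-9226) + b(-150)/38567 = 12/(-9226) + (sqrt(-64 - 150)/3)/38567 = 12*(-1/9226) + (sqrt(-214)/3)*(1/38567) = -6/4613 + ((I*sqrt(214))/3)*(1/38567) = -6/4613 + (I*sqrt(214)/3)*(1/38567) = -6/4613 + I*sqrt(214)/115701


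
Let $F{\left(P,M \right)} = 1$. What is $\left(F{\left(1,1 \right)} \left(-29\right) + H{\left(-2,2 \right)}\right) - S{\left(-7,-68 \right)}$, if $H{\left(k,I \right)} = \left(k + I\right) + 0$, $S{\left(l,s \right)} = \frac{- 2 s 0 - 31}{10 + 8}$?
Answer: $- \frac{491}{18} \approx -27.278$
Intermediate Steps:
$S{\left(l,s \right)} = - \frac{31}{18}$ ($S{\left(l,s \right)} = \frac{0 - 31}{18} = \left(-31\right) \frac{1}{18} = - \frac{31}{18}$)
$H{\left(k,I \right)} = I + k$ ($H{\left(k,I \right)} = \left(I + k\right) + 0 = I + k$)
$\left(F{\left(1,1 \right)} \left(-29\right) + H{\left(-2,2 \right)}\right) - S{\left(-7,-68 \right)} = \left(1 \left(-29\right) + \left(2 - 2\right)\right) - - \frac{31}{18} = \left(-29 + 0\right) + \frac{31}{18} = -29 + \frac{31}{18} = - \frac{491}{18}$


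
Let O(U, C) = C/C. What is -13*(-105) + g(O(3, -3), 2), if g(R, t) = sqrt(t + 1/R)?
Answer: 1365 + sqrt(3) ≈ 1366.7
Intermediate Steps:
O(U, C) = 1
-13*(-105) + g(O(3, -3), 2) = -13*(-105) + sqrt(2 + 1/1) = 1365 + sqrt(2 + 1) = 1365 + sqrt(3)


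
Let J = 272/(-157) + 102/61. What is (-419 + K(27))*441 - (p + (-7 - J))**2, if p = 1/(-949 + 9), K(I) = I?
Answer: -14013942930612985689/81042845664400 ≈ -1.7292e+5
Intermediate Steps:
J = -578/9577 (J = 272*(-1/157) + 102*(1/61) = -272/157 + 102/61 = -578/9577 ≈ -0.060353)
p = -1/940 (p = 1/(-940) = -1/940 ≈ -0.0010638)
(-419 + K(27))*441 - (p + (-7 - J))**2 = (-419 + 27)*441 - (-1/940 + (-7 - 1*(-578/9577)))**2 = -392*441 - (-1/940 + (-7 + 578/9577))**2 = -172872 - (-1/940 - 66461/9577)**2 = -172872 - (-62482917/9002380)**2 = -172872 - 1*3904114916828889/81042845664400 = -172872 - 3904114916828889/81042845664400 = -14013942930612985689/81042845664400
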